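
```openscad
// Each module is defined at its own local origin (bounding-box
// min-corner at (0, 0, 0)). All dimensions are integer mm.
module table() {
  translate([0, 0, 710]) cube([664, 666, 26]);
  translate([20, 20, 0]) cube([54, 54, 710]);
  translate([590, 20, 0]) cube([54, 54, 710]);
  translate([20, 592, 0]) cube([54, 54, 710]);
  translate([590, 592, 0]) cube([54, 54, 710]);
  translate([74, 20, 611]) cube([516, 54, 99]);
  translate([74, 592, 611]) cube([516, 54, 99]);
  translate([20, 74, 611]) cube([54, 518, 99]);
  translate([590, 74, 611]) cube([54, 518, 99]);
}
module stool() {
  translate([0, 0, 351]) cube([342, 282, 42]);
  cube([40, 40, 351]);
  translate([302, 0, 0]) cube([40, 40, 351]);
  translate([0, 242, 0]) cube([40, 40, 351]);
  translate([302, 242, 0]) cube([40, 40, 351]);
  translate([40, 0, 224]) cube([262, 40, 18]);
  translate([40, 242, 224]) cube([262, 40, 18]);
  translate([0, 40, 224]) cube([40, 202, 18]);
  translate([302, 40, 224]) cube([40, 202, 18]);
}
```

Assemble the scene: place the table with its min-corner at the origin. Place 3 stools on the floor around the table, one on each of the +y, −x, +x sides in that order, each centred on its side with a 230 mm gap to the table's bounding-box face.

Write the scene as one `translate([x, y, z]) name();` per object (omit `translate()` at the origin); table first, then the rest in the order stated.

table();
translate([161, 896, 0]) stool();
translate([-572, 192, 0]) stool();
translate([894, 192, 0]) stool();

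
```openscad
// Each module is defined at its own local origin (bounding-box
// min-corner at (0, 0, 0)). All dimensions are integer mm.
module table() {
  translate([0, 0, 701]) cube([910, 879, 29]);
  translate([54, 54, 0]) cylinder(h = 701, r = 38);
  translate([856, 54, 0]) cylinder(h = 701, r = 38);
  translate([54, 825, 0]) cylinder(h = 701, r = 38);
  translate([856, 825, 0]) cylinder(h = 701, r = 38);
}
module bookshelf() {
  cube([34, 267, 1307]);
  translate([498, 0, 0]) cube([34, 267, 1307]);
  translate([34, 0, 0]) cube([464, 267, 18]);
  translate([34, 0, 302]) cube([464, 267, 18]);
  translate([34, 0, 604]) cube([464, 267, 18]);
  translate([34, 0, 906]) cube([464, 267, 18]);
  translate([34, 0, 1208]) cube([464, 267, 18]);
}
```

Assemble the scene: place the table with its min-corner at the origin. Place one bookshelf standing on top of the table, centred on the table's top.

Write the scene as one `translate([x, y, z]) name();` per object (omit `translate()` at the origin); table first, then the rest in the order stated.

table();
translate([189, 306, 730]) bookshelf();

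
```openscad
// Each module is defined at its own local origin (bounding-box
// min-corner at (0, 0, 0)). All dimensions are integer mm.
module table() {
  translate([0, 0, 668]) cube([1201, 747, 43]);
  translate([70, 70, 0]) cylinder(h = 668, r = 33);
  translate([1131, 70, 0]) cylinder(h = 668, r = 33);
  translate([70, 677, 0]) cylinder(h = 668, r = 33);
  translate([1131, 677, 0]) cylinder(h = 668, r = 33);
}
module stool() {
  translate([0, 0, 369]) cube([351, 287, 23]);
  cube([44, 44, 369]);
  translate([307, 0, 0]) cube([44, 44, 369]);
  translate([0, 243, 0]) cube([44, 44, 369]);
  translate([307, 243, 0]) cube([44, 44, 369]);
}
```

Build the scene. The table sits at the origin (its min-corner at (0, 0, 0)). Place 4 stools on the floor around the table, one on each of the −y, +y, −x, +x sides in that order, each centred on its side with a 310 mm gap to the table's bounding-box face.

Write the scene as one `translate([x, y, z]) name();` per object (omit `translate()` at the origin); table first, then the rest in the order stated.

table();
translate([425, -597, 0]) stool();
translate([425, 1057, 0]) stool();
translate([-661, 230, 0]) stool();
translate([1511, 230, 0]) stool();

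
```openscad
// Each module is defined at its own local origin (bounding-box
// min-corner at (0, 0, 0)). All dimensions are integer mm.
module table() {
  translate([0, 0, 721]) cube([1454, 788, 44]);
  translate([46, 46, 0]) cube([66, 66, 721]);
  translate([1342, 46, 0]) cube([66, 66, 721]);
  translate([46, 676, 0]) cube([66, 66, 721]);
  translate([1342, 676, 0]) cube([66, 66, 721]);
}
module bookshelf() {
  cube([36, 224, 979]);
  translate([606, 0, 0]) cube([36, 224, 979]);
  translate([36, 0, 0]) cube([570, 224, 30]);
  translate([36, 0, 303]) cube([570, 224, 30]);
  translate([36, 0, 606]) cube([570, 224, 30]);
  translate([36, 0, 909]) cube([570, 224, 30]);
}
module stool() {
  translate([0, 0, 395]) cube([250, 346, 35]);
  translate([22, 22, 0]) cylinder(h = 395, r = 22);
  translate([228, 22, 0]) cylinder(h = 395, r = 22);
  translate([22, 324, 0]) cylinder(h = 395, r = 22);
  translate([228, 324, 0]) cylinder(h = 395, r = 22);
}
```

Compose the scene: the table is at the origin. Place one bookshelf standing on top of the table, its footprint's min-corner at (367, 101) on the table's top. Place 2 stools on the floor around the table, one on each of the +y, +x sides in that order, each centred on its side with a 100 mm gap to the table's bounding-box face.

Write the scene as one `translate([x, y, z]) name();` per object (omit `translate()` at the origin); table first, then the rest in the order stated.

table();
translate([367, 101, 765]) bookshelf();
translate([602, 888, 0]) stool();
translate([1554, 221, 0]) stool();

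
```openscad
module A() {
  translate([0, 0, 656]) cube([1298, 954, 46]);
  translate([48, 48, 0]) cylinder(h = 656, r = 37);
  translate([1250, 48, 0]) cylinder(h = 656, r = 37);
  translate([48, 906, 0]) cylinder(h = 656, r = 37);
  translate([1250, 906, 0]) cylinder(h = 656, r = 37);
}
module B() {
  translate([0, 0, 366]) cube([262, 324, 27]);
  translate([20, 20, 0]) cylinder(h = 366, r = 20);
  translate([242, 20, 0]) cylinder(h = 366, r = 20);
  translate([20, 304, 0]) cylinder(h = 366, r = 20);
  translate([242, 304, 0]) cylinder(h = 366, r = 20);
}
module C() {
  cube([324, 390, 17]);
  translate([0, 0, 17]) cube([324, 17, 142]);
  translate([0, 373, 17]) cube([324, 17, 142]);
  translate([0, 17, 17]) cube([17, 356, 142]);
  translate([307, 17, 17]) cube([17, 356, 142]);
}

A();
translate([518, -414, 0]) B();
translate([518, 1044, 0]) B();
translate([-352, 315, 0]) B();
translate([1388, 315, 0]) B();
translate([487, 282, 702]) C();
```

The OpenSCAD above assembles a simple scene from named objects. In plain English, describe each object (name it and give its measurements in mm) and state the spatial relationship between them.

A is a table with a 1298×954 mm rectangular top, 46 mm thick, top surface at z = 702 mm, supported by four round legs of 74 mm diameter, each leg's bounding box inset 11 mm from the nearest pair of top edges, running from the floor.

B is a simple wooden stool: a rectangular seat 262 mm (x) by 324 mm (y), 27 mm thick, top face at z = 393 mm, on four round legs, each 40 mm in diameter. The legs rest on z = 0, each leg's axis is inset half a diameter from the nearest pair of seat edges (so the leg's bounding box is flush with the corner).

C is an open-topped rectangular box: outside dimensions 324×390×159 mm, with a uniform wall and base thickness of 17 mm. The base is a full 324×390 slab on the floor; four walls sit on top of the base. The front and back walls (the −y and +y sides) span the full width; the two side walls fit between them.

Four stools sit around the table at the −y, +y, −x, +x sides. The open box is on top of the table, centred.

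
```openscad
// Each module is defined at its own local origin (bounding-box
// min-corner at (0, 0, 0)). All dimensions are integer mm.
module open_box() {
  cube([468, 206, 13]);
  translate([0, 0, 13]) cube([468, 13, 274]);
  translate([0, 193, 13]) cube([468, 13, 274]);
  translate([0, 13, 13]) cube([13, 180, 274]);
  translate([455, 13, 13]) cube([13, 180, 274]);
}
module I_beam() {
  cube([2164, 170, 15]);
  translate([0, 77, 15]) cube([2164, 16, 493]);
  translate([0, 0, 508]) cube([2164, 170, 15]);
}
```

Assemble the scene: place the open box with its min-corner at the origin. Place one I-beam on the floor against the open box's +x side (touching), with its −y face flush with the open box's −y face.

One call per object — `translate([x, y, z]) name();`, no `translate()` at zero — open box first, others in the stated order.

open_box();
translate([468, 0, 0]) I_beam();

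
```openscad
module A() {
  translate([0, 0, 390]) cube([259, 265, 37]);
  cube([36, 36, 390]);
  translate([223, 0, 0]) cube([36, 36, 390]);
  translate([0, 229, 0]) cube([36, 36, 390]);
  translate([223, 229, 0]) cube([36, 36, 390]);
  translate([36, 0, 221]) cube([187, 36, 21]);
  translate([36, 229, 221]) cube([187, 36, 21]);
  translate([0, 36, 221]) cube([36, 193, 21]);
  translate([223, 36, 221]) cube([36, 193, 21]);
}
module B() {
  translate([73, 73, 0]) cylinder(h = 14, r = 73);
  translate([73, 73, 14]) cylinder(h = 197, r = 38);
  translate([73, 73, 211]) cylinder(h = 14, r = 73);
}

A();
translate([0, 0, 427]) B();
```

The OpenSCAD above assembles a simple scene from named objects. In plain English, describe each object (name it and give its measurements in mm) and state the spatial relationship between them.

A is a simple wooden stool: a rectangular seat 259 mm (x) by 265 mm (y), 37 mm thick, top face at z = 427 mm, on four square legs, each 36×36 mm in cross-section. The legs rest on z = 0, each flush with a corner of the seat. Four stretchers, 36 mm wide and 21 mm tall, connect adjacent legs with their undersides at z = 221 mm, each running between the inner faces of the legs it joins and aligned with the legs' outer faces on the other axis.

B is a spool: two coaxial disc flanges of radius 73 mm and thickness 14 mm, joined by a core cylinder of radius 38 mm and height 197 mm. The lower flange rests on z = 0 and the three cylinders share a vertical axis.

The spool is on top of the stool.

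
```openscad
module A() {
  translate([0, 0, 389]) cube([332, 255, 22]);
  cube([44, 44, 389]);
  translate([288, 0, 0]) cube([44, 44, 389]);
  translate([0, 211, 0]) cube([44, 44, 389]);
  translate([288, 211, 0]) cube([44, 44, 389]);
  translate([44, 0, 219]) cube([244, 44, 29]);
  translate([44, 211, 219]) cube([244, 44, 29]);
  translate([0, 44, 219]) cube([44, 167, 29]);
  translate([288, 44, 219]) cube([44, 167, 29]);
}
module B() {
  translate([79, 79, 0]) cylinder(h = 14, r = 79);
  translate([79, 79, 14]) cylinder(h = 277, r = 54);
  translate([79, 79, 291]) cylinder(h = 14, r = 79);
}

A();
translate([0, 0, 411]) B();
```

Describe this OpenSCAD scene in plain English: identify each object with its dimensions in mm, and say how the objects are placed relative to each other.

A is a four-legged stool. The seat is a 332×255×22 mm slab whose top surface is at z = 411 mm; four square legs, each 44×44 mm in cross-section, run from the floor (z = 0) to the underside of the seat, each flush with a corner of the seat. Four stretchers, 44 mm wide and 29 mm tall, connect adjacent legs with their undersides at z = 219 mm, each running between the inner faces of the legs it joins and aligned with the legs' outer faces on the other axis.

B is a spool: two coaxial disc flanges of radius 79 mm and thickness 14 mm, joined by a core cylinder of radius 54 mm and height 277 mm. The lower flange rests on z = 0 and the three cylinders share a vertical axis.

The spool is on top of the stool.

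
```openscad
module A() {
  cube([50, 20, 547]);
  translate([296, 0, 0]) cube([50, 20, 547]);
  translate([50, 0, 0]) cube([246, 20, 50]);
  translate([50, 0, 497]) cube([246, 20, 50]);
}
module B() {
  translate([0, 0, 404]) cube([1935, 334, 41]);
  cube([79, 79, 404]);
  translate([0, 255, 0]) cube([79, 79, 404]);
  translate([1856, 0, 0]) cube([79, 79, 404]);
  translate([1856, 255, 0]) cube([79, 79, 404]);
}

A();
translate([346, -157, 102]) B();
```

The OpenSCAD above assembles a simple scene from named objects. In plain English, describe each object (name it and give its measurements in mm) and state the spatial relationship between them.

A is a picture frame with a 246×447 mm rectangular opening (x by z) and a uniform 50 mm border on every side. Frame depth is 20 mm along y. It is built from two vertical stiles running the full outside height and two horizontal rails spanning the gap between the stiles.

B is a bench: a 1935×334 mm seat slab, 41 mm thick, top at z = 445 mm, on four 79×79 mm square legs flush with the seat corners and standing on z = 0.

The bench is beside the picture frame with their tops flush at z = 547.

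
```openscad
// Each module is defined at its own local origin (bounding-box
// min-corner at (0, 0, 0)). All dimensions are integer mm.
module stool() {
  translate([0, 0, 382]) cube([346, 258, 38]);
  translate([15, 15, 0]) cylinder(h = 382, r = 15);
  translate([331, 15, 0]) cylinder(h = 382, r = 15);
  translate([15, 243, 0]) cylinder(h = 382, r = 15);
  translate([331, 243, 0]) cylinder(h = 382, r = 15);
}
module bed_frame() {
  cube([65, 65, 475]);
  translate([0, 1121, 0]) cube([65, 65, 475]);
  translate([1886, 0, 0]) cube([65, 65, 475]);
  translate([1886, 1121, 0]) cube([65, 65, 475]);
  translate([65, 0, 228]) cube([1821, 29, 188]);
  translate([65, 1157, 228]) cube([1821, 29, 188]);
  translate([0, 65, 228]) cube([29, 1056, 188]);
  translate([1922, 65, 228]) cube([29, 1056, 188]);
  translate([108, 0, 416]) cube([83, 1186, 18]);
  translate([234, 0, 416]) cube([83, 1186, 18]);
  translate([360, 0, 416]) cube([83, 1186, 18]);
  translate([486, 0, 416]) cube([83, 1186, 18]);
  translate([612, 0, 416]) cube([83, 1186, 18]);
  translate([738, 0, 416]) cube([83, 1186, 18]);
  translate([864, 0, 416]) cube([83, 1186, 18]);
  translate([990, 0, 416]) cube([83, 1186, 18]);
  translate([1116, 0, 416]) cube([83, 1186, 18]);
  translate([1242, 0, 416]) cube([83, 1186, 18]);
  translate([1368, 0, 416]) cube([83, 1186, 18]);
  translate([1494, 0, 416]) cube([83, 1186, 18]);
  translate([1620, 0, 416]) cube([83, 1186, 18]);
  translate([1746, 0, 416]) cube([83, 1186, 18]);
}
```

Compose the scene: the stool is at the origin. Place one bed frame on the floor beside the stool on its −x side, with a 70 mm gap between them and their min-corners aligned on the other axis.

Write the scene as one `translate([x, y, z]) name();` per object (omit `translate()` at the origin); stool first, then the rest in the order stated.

stool();
translate([-2021, 0, 0]) bed_frame();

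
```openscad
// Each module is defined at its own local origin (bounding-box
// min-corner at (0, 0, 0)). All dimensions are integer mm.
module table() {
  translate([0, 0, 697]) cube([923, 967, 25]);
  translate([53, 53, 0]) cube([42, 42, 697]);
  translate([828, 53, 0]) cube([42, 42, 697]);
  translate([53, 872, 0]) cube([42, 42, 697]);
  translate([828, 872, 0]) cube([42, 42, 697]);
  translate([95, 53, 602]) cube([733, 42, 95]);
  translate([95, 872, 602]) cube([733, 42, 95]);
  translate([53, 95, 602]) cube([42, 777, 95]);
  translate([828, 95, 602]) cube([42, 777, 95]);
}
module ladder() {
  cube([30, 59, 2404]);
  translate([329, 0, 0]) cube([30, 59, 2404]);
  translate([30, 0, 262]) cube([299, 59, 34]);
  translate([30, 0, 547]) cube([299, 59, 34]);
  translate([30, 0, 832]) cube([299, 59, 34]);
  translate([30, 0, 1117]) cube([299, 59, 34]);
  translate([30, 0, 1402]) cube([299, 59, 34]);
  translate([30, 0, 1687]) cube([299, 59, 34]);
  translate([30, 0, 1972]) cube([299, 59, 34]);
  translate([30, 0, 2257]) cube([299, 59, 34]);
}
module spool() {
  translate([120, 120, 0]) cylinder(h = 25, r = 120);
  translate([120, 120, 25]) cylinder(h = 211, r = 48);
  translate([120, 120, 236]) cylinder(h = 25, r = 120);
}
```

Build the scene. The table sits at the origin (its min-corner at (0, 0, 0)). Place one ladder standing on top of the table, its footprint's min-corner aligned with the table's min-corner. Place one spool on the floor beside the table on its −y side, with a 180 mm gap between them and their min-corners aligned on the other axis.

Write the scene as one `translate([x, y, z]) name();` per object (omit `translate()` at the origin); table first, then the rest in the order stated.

table();
translate([0, 0, 722]) ladder();
translate([0, -420, 0]) spool();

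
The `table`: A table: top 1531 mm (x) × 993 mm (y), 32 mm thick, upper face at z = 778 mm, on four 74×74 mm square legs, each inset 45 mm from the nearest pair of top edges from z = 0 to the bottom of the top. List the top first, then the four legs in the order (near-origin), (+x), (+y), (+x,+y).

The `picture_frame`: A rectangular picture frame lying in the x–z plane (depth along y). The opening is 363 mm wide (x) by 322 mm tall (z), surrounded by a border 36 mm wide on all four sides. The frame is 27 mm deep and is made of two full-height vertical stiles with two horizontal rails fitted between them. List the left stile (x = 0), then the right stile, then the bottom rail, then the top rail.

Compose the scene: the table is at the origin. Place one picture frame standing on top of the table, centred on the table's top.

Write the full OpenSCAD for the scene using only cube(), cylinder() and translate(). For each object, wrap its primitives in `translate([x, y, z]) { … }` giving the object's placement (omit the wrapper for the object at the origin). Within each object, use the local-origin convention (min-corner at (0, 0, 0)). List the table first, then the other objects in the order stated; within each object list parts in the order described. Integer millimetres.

translate([0, 0, 746]) cube([1531, 993, 32]);
translate([45, 45, 0]) cube([74, 74, 746]);
translate([1412, 45, 0]) cube([74, 74, 746]);
translate([45, 874, 0]) cube([74, 74, 746]);
translate([1412, 874, 0]) cube([74, 74, 746]);
translate([548, 483, 778]) {
  cube([36, 27, 394]);
  translate([399, 0, 0]) cube([36, 27, 394]);
  translate([36, 0, 0]) cube([363, 27, 36]);
  translate([36, 0, 358]) cube([363, 27, 36]);
}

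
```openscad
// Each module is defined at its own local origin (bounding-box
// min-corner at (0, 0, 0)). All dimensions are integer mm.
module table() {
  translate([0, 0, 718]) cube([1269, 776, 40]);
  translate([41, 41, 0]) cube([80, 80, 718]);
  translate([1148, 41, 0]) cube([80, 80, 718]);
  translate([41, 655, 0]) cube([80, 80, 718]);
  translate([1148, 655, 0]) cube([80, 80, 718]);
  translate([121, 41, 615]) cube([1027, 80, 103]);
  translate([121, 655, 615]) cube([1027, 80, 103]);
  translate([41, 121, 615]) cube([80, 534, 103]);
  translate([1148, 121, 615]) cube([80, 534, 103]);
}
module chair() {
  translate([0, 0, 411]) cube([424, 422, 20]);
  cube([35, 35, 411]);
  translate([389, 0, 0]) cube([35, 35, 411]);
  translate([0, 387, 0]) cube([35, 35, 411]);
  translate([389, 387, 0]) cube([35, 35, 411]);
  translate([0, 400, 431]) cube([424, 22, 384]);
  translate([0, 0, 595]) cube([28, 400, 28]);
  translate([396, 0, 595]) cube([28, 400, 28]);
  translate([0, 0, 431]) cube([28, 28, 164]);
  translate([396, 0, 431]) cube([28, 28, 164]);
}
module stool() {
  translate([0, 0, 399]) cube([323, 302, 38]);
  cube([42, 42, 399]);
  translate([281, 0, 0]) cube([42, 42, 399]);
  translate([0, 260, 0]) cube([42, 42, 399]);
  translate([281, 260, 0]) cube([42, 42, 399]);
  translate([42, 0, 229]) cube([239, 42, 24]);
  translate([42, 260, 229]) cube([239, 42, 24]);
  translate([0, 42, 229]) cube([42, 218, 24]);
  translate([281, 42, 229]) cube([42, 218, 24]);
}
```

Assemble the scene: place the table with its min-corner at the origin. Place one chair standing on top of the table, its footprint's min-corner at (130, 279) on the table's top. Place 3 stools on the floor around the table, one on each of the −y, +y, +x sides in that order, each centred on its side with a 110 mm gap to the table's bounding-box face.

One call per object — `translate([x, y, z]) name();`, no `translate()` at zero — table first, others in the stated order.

table();
translate([130, 279, 758]) chair();
translate([473, -412, 0]) stool();
translate([473, 886, 0]) stool();
translate([1379, 237, 0]) stool();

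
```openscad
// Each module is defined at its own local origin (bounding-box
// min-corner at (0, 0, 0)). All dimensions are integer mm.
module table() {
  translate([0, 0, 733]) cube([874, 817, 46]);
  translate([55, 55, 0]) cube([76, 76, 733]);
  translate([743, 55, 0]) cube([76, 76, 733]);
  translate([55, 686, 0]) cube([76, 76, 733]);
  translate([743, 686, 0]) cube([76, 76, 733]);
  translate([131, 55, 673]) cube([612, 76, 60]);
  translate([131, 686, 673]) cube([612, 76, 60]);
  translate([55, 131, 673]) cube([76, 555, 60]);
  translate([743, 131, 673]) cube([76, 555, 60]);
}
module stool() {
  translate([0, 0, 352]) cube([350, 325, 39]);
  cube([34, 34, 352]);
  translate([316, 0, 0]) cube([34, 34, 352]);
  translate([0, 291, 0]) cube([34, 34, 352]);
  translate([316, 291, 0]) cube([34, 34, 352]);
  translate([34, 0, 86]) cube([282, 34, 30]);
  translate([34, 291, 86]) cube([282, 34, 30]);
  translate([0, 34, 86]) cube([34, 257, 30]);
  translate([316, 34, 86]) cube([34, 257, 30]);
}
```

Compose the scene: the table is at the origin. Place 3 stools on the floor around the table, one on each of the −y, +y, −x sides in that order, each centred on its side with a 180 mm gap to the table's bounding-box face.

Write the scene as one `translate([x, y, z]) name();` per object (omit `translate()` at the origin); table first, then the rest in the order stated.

table();
translate([262, -505, 0]) stool();
translate([262, 997, 0]) stool();
translate([-530, 246, 0]) stool();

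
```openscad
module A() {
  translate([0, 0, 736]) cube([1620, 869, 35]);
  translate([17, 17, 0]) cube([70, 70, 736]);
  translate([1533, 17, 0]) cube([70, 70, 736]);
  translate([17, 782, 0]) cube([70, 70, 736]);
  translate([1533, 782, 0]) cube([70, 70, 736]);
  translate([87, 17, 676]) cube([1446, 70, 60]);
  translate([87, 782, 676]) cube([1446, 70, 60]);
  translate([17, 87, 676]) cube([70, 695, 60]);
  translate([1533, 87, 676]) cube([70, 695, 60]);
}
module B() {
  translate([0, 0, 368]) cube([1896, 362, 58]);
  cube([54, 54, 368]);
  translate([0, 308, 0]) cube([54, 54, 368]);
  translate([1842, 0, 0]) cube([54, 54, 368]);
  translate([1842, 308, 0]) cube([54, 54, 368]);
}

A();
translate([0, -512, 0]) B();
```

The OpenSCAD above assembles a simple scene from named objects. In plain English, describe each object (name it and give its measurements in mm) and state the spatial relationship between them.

A is a table: top 1620 mm (x) × 869 mm (y), 35 mm thick, upper face at z = 771 mm, on four 70×70 mm square legs, each inset 17 mm from the nearest pair of top edges, running from z = 0 to the bottom of the top. Four apron rails, 70 mm thick and 60 mm tall, run between adjacent legs with their top edges flush with the underside of the top and their outer faces flush with the legs' outer faces.

B is a bench: a 1896×362 mm seat slab, 58 mm thick, top at z = 426 mm, on four 54×54 mm square legs flush with the seat corners and standing on z = 0.

The bench is on the floor beside the table on its −y side.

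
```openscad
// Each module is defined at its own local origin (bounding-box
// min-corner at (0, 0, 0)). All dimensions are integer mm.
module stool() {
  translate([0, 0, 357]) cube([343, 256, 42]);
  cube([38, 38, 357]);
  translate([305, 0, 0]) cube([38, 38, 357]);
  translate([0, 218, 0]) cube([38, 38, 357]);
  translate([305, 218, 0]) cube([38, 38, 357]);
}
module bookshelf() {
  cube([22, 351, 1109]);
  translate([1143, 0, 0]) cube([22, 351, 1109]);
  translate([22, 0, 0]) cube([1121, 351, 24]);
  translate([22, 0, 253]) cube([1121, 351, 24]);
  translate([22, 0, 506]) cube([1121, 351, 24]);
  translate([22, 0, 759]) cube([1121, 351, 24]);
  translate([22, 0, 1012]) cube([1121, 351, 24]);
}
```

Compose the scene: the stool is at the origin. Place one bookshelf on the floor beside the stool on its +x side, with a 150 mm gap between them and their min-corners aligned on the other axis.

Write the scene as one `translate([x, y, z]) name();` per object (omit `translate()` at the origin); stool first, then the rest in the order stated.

stool();
translate([493, 0, 0]) bookshelf();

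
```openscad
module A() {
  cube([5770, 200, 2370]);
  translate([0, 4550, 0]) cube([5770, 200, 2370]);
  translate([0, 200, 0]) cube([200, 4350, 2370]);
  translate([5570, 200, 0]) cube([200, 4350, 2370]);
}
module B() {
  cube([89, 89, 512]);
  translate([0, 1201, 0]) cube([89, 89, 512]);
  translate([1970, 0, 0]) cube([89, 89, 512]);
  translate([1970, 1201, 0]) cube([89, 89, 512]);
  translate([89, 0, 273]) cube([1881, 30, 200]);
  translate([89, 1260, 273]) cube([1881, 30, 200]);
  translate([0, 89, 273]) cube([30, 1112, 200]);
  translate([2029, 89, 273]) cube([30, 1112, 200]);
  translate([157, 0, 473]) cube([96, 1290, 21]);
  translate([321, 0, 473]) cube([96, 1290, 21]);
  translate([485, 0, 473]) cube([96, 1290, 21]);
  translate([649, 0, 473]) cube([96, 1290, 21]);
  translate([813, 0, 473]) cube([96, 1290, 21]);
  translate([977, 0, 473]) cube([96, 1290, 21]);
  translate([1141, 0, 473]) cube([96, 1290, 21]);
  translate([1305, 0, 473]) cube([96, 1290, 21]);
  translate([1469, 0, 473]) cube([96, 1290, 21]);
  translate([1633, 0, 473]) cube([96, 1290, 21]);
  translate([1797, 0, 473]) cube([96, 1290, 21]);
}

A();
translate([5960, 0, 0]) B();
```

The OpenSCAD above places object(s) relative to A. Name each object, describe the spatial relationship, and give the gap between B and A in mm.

A is a house frame. B is a bed frame. The bed frame is on the floor beside the house frame on its +x side. The gap between the bed frame and the house frame is 190 mm.

The bed frame's nearest face is 190 mm from the house frame's +x face.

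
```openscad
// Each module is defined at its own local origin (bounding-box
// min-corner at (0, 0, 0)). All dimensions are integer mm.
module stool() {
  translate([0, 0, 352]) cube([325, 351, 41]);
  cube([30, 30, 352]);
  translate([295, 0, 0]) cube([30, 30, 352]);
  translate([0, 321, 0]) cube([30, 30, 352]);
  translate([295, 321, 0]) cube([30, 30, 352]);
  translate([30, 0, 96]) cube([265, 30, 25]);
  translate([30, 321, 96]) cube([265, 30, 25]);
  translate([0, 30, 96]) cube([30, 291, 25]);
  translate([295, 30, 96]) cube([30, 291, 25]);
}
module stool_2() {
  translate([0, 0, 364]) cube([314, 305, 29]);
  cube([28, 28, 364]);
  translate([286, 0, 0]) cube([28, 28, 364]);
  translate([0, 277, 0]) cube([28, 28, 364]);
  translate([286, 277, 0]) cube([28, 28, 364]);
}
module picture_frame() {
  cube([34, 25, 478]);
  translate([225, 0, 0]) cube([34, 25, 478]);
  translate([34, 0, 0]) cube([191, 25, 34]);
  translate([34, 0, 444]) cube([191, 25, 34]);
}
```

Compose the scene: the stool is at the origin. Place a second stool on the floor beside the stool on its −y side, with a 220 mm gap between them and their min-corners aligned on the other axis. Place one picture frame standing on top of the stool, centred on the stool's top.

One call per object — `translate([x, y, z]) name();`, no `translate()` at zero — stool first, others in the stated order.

stool();
translate([0, -525, 0]) stool_2();
translate([33, 163, 393]) picture_frame();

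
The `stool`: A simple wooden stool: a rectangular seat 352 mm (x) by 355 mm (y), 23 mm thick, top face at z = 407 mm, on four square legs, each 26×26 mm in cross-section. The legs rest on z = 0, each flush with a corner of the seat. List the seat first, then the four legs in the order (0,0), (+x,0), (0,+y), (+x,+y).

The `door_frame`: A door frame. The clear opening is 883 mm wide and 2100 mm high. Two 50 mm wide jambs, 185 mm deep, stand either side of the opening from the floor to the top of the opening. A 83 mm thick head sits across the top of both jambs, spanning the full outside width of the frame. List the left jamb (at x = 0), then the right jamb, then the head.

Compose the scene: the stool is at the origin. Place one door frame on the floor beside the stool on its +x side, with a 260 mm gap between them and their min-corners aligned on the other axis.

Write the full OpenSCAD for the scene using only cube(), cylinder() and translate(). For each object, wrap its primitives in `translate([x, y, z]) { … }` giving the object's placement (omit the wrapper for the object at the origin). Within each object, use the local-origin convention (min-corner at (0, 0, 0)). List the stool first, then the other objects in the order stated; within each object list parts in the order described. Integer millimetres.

translate([0, 0, 384]) cube([352, 355, 23]);
cube([26, 26, 384]);
translate([326, 0, 0]) cube([26, 26, 384]);
translate([0, 329, 0]) cube([26, 26, 384]);
translate([326, 329, 0]) cube([26, 26, 384]);
translate([612, 0, 0]) {
  cube([50, 185, 2100]);
  translate([933, 0, 0]) cube([50, 185, 2100]);
  translate([0, 0, 2100]) cube([983, 185, 83]);
}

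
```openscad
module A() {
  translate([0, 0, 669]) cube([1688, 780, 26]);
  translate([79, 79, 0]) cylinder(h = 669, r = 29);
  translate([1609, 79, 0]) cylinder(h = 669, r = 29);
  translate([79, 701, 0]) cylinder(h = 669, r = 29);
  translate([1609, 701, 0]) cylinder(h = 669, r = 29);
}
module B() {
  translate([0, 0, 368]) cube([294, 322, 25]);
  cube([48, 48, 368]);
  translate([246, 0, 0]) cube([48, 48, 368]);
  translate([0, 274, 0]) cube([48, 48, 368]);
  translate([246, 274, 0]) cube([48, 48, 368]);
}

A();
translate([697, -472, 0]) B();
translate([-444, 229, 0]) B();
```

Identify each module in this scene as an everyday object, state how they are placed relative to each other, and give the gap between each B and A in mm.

Each stool's nearest face is 150 mm from the table's bounding box.

A is a table. B is a stool. Two stools sit around the table at the −y, −x sides. The gap between each stool and the table is 150 mm.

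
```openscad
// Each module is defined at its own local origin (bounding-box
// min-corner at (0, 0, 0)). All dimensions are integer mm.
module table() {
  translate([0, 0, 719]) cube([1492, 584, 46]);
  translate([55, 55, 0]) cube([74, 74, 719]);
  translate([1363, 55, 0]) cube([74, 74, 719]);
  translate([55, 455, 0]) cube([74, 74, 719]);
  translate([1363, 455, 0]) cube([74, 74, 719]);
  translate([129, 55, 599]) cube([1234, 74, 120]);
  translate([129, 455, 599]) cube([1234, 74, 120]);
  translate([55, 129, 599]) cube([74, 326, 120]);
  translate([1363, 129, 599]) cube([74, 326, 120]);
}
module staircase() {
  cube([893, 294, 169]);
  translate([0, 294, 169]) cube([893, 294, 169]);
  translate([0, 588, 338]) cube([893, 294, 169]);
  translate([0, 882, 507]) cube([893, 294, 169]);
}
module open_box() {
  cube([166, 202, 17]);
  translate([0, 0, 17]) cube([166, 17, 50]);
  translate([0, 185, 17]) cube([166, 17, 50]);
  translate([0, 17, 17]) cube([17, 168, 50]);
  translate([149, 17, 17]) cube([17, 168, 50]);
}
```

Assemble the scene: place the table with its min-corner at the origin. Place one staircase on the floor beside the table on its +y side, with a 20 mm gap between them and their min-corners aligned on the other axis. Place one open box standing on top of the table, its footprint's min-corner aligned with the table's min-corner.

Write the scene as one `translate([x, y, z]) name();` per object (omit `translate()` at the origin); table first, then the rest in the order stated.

table();
translate([0, 604, 0]) staircase();
translate([0, 0, 765]) open_box();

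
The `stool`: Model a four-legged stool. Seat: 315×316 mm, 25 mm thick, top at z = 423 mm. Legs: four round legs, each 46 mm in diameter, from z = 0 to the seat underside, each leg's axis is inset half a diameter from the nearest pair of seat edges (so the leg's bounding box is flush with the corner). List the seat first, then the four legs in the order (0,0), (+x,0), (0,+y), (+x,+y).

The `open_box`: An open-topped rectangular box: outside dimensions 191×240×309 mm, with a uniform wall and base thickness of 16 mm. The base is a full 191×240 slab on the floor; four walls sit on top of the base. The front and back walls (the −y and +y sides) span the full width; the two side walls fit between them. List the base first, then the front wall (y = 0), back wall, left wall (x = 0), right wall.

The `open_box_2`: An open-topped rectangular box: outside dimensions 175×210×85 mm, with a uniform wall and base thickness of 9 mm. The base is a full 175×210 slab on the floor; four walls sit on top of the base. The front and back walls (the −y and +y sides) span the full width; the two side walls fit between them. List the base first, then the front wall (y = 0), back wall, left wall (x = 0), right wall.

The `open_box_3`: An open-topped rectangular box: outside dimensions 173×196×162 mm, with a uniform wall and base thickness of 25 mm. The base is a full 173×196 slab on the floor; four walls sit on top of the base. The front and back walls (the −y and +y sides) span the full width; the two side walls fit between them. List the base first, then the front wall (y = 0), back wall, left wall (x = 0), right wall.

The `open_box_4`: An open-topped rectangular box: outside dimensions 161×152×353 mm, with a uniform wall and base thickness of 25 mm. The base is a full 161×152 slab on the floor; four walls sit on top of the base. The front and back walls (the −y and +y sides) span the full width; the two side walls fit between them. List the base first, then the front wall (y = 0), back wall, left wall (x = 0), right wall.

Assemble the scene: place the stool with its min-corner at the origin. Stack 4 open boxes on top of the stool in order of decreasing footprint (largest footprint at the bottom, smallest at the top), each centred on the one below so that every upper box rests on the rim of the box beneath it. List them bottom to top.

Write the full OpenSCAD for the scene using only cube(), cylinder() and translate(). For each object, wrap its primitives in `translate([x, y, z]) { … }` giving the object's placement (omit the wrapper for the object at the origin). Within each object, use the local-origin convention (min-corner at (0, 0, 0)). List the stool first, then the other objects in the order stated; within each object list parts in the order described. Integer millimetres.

translate([0, 0, 398]) cube([315, 316, 25]);
translate([23, 23, 0]) cylinder(h = 398, r = 23);
translate([292, 23, 0]) cylinder(h = 398, r = 23);
translate([23, 293, 0]) cylinder(h = 398, r = 23);
translate([292, 293, 0]) cylinder(h = 398, r = 23);
translate([62, 38, 423]) {
  cube([191, 240, 16]);
  translate([0, 0, 16]) cube([191, 16, 293]);
  translate([0, 224, 16]) cube([191, 16, 293]);
  translate([0, 16, 16]) cube([16, 208, 293]);
  translate([175, 16, 16]) cube([16, 208, 293]);
}
translate([70, 53, 732]) {
  cube([175, 210, 9]);
  translate([0, 0, 9]) cube([175, 9, 76]);
  translate([0, 201, 9]) cube([175, 9, 76]);
  translate([0, 9, 9]) cube([9, 192, 76]);
  translate([166, 9, 9]) cube([9, 192, 76]);
}
translate([71, 60, 817]) {
  cube([173, 196, 25]);
  translate([0, 0, 25]) cube([173, 25, 137]);
  translate([0, 171, 25]) cube([173, 25, 137]);
  translate([0, 25, 25]) cube([25, 146, 137]);
  translate([148, 25, 25]) cube([25, 146, 137]);
}
translate([77, 82, 979]) {
  cube([161, 152, 25]);
  translate([0, 0, 25]) cube([161, 25, 328]);
  translate([0, 127, 25]) cube([161, 25, 328]);
  translate([0, 25, 25]) cube([25, 102, 328]);
  translate([136, 25, 25]) cube([25, 102, 328]);
}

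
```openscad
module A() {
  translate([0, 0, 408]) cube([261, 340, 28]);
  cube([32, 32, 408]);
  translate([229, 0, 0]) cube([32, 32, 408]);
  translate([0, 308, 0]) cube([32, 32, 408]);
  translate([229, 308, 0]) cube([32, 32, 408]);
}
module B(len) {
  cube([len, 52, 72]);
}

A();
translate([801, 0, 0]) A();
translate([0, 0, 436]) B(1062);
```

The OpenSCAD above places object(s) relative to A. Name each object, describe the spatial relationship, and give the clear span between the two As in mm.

A is a stool. B is a beam. A beam spans the tops of two stools. The clear span between the two stools is 540 mm.

Second stool starts at x = 801; first ends at x = 261; clear span = 801 − 261 = 540 mm.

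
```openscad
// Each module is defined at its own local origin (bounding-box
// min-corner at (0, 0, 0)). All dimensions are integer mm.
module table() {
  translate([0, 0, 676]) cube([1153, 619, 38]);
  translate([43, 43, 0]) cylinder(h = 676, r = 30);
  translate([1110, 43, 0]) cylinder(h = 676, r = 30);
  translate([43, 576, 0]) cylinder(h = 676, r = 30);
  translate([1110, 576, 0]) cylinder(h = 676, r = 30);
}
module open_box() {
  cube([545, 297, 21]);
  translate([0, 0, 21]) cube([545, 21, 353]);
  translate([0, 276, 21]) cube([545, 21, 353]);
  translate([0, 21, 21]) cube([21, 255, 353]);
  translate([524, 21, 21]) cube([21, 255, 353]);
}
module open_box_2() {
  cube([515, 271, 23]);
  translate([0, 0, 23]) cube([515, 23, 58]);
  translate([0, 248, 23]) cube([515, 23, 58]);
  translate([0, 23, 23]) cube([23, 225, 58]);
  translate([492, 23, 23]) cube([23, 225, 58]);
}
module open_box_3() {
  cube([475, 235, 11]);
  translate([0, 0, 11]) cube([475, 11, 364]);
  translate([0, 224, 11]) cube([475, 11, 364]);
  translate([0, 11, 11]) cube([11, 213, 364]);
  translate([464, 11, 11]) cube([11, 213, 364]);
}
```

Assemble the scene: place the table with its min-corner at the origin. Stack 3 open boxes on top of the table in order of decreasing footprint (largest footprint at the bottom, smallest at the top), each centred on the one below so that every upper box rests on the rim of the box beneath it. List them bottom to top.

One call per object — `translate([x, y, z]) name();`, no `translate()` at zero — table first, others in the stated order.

table();
translate([304, 161, 714]) open_box();
translate([319, 174, 1088]) open_box_2();
translate([339, 192, 1169]) open_box_3();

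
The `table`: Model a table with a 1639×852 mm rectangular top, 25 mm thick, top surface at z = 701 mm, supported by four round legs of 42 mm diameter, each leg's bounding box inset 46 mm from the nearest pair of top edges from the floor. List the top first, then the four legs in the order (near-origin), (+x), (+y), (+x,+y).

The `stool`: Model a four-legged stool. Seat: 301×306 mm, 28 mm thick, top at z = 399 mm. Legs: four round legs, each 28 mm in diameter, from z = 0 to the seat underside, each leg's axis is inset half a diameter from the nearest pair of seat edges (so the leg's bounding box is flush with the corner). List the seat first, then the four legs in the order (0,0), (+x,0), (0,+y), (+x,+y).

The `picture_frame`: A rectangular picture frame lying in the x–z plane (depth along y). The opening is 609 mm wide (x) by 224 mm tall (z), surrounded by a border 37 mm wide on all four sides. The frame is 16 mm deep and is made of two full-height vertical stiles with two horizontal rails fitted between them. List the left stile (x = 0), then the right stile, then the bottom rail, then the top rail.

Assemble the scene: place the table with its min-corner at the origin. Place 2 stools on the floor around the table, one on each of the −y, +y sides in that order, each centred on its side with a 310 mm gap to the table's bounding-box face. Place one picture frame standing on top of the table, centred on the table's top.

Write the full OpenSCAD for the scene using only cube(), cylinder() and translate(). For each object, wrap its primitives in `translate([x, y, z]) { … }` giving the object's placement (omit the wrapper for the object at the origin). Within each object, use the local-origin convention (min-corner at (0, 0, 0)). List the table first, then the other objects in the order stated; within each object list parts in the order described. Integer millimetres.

translate([0, 0, 676]) cube([1639, 852, 25]);
translate([67, 67, 0]) cylinder(h = 676, r = 21);
translate([1572, 67, 0]) cylinder(h = 676, r = 21);
translate([67, 785, 0]) cylinder(h = 676, r = 21);
translate([1572, 785, 0]) cylinder(h = 676, r = 21);
translate([669, -616, 0]) {
  translate([0, 0, 371]) cube([301, 306, 28]);
  translate([14, 14, 0]) cylinder(h = 371, r = 14);
  translate([287, 14, 0]) cylinder(h = 371, r = 14);
  translate([14, 292, 0]) cylinder(h = 371, r = 14);
  translate([287, 292, 0]) cylinder(h = 371, r = 14);
}
translate([669, 1162, 0]) {
  translate([0, 0, 371]) cube([301, 306, 28]);
  translate([14, 14, 0]) cylinder(h = 371, r = 14);
  translate([287, 14, 0]) cylinder(h = 371, r = 14);
  translate([14, 292, 0]) cylinder(h = 371, r = 14);
  translate([287, 292, 0]) cylinder(h = 371, r = 14);
}
translate([478, 418, 701]) {
  cube([37, 16, 298]);
  translate([646, 0, 0]) cube([37, 16, 298]);
  translate([37, 0, 0]) cube([609, 16, 37]);
  translate([37, 0, 261]) cube([609, 16, 37]);
}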